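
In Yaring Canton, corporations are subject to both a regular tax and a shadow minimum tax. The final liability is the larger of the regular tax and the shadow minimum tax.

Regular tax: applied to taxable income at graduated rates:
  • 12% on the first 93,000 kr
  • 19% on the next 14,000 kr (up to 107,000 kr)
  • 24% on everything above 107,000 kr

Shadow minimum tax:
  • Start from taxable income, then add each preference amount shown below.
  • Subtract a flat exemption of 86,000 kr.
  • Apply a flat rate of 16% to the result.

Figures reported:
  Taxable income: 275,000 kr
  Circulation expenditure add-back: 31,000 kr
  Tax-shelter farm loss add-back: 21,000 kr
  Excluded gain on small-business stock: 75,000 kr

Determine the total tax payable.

Regular tax:
  93,000 kr × 12% = 11,160 kr
  14,000 kr × 19% = 2,660 kr
  168,000 kr × 24% = 40,320 kr
  → 54,140 kr

Shadow minimum tax:
  Adjusted income: 275,000 kr + 31,000 kr + 21,000 kr + 75,000 kr = 402,000 kr
  Less exemption 86,000 kr → base 316,000 kr
  316,000 kr × 16% = 50,560 kr

54,140 kr > 50,560 kr, so the regular tax governs.

54,140 kr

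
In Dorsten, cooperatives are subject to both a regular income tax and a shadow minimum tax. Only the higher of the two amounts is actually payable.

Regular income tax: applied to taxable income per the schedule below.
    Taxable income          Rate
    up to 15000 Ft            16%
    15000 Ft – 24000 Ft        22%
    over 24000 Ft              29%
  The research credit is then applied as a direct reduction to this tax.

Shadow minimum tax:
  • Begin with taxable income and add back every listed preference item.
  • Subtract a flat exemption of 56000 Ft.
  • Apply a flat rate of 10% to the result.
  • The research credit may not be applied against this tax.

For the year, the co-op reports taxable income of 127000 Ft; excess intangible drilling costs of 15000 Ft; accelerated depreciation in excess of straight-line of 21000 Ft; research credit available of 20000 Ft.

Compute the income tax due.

Regular income tax:
  15000 Ft × 16% = 2400 Ft
  9000 Ft × 22% = 1980 Ft
  103000 Ft × 29% = 29870 Ft
  → 34250 Ft
  Less research credit 20000 Ft → 14250 Ft

Shadow minimum tax:
  Adjusted income: 127000 Ft + 15000 Ft + 21000 Ft = 163000 Ft
  Less exemption 56000 Ft → base 107000 Ft
  107000 Ft × 10% = 10700 Ft

14250 Ft > 10700 Ft, so the regular income tax governs.

14250 Ft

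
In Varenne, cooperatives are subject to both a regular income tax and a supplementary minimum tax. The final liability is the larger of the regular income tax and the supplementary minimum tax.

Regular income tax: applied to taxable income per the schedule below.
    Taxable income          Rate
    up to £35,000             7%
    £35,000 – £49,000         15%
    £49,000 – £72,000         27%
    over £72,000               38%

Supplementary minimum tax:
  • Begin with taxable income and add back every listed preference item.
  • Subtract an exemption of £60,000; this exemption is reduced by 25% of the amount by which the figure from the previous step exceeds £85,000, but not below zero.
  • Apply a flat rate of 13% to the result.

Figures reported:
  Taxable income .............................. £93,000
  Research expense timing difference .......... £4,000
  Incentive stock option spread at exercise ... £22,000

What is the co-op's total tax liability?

Supplementary minimum tax:
  Adjusted income: £93,000 + £4,000 + £22,000 = £119,000
  Exemption: £60,000 − 25% × (£119,000 − £85,000) = £60,000 − £8,500 = £51,500
  Base: £119,000 − £51,500 = £67,500
  £67,500 × 13% = £8,775

Regular income tax:
  £35,000 × 7% = £2,450
  £14,000 × 15% = £2,100
  £23,000 × 27% = £6,210
  £21,000 × 38% = £7,980
  → £18,740

£18,740 > £8,775, so the regular income tax governs.

£18,740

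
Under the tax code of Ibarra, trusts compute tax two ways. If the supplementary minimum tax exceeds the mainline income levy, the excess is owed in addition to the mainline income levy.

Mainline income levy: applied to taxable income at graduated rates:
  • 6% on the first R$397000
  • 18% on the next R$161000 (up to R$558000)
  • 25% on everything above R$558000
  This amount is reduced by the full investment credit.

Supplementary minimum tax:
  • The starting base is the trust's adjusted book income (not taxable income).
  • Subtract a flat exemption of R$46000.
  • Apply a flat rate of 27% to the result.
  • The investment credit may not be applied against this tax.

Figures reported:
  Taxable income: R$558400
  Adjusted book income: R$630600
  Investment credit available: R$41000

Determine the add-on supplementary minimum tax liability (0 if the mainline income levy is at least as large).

Mainline income levy:
  R$397000 × 6% = R$23820
  R$161000 × 18% = R$28980
  R$400 × 25% = R$100
  → R$52900
  Less investment credit R$41000 → R$11900

Supplementary minimum tax:
  Base (adjusted book income): R$630600
  Less exemption R$46000 → base R$584600
  R$584600 × 27% = R$157842

Excess of supplementary minimum tax over mainline income levy: R$157842 − R$11900 = R$145942.

R$145942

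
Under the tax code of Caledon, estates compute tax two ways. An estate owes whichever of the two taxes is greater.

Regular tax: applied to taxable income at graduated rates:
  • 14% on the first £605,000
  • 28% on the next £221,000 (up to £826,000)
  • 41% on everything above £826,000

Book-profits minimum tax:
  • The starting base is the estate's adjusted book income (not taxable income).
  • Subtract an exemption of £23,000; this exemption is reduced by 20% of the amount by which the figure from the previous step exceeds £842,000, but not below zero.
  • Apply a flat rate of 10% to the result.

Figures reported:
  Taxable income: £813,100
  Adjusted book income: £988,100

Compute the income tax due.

£142,968

Regular tax:
  £605,000 × 14% = £84,700
  £208,100 × 28% = £58,268
  → £142,968

Book-profits minimum tax:
  Base (adjusted book income): £988,100
  Exemption: 20% × (£988,100 − £842,000) = £29,220 ≥ £23,000, so the exemption is fully phased out
  Base: £988,100 − £0 = £988,100
  £988,100 × 10% = £98,810

£142,968 > £98,810, so the regular tax governs.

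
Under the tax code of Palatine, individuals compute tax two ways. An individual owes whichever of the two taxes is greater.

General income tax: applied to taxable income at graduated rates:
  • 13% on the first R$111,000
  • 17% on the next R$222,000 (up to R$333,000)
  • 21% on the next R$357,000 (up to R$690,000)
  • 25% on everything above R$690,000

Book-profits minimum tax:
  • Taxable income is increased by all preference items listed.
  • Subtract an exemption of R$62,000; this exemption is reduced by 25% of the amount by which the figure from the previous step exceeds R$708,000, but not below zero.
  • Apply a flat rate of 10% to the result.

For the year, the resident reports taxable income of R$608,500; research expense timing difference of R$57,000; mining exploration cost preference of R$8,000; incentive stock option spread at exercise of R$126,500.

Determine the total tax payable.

R$110,025

Book-profits minimum tax:
  Adjusted income: R$608,500 + R$57,000 + R$8,000 + R$126,500 = R$800,000
  Exemption: R$62,000 − 25% × (R$800,000 − R$708,000) = R$62,000 − R$23,000 = R$39,000
  Base: R$800,000 − R$39,000 = R$761,000
  R$761,000 × 10% = R$76,100

General income tax:
  R$111,000 × 13% = R$14,430
  R$222,000 × 17% = R$37,740
  R$275,500 × 21% = R$57,855
  → R$110,025

R$110,025 > R$76,100, so the general income tax governs.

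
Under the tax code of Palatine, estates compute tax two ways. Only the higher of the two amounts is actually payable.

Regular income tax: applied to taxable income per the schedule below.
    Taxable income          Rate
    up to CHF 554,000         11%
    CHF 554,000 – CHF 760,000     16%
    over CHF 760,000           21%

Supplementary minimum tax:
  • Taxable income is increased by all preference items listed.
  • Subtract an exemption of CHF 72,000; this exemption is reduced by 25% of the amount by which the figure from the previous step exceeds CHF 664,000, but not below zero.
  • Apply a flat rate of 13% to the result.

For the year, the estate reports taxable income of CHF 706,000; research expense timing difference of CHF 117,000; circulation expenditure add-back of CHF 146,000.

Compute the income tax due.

CHF 125,970

Supplementary minimum tax:
  Adjusted income: CHF 706,000 + CHF 117,000 + CHF 146,000 = CHF 969,000
  Exemption: 25% × (CHF 969,000 − CHF 664,000) = CHF 76,250 ≥ CHF 72,000, so the exemption is fully phased out
  Base: CHF 969,000 − CHF 0 = CHF 969,000
  CHF 969,000 × 13% = CHF 125,970

Regular income tax:
  CHF 554,000 × 11% = CHF 60,940
  CHF 152,000 × 16% = CHF 24,320
  → CHF 85,260

CHF 125,970 > CHF 85,260, so the supplementary minimum tax is the binding amount.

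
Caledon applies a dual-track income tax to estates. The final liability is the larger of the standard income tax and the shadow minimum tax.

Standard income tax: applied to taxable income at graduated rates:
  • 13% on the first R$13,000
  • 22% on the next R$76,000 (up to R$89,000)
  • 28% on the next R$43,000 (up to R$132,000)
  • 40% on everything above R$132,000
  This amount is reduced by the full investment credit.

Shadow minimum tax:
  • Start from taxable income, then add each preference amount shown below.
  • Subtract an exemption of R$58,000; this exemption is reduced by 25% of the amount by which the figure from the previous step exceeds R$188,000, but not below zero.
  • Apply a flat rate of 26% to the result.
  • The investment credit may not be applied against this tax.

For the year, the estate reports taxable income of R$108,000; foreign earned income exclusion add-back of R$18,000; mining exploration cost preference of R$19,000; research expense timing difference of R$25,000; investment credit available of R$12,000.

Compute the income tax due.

Standard income tax:
  R$13,000 × 13% = R$1,690
  R$76,000 × 22% = R$16,720
  R$19,000 × 28% = R$5,320
  → R$23,730
  Less investment credit R$12,000 → R$11,730

Shadow minimum tax:
  Adjusted income: R$108,000 + R$18,000 + R$19,000 + R$25,000 = R$170,000
  Exemption: R$170,000 ≤ R$188,000, so full R$58,000 applies
  Base: R$170,000 − R$58,000 = R$112,000
  R$112,000 × 26% = R$29,120

R$29,120 > R$11,730, so the shadow minimum tax is the binding amount.

R$29,120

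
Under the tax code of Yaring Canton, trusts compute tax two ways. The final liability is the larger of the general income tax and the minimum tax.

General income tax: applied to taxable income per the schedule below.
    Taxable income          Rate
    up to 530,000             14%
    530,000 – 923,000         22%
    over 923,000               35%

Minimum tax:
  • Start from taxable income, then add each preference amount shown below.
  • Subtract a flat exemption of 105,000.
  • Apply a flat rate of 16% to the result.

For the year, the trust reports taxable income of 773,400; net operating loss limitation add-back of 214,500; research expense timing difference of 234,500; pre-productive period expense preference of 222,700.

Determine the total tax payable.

General income tax:
  530,000 × 14% = 74,200
  243,400 × 22% = 53,548
  → 127,748

Minimum tax:
  Adjusted income: 773,400 + 214,500 + 234,500 + 222,700 = 1,445,100
  Less exemption 105,000 → base 1,340,100
  1,340,100 × 16% = 214,416

214,416 > 127,748, so the minimum tax is the binding amount.

214,416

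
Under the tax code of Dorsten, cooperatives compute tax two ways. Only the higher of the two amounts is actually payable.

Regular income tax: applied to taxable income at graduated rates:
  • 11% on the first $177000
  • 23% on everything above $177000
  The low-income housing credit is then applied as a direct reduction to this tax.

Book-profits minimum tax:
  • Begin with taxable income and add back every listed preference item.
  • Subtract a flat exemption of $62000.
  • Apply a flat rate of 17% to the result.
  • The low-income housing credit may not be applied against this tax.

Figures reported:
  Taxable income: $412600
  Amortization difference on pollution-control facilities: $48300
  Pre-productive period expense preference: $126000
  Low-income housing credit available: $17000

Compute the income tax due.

$89233

Book-profits minimum tax:
  Adjusted income: $412600 + $48300 + $126000 = $586900
  Less exemption $62000 → base $524900
  $524900 × 17% = $89233

Regular income tax:
  $177000 × 11% = $19470
  $235600 × 23% = $54188
  → $73658
  Less low-income housing credit $17000 → $56658

$89233 > $56658, so the book-profits minimum tax is the binding amount.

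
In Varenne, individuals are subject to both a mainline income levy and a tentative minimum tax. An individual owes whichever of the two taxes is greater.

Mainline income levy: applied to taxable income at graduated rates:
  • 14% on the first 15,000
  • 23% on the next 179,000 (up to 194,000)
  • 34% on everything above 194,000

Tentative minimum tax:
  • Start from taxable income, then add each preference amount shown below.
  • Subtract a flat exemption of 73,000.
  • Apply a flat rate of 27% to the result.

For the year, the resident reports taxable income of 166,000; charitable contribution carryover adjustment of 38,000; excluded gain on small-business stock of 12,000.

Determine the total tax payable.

Mainline income levy:
  15,000 × 14% = 2,100
  151,000 × 23% = 34,730
  → 36,830

Tentative minimum tax:
  Adjusted income: 166,000 + 38,000 + 12,000 = 216,000
  Less exemption 73,000 → base 143,000
  143,000 × 27% = 38,610

38,610 > 36,830, so the tentative minimum tax is the binding amount.

38,610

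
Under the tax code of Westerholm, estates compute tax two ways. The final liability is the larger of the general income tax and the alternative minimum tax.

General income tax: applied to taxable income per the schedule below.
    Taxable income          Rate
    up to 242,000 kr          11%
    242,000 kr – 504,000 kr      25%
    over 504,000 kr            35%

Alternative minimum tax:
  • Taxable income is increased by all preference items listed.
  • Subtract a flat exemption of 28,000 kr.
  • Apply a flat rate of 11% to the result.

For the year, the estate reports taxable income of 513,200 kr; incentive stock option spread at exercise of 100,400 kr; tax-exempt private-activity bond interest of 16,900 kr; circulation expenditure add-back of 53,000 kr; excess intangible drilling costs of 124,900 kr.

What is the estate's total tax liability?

95,340 kr

General income tax:
  242,000 kr × 11% = 26,620 kr
  262,000 kr × 25% = 65,500 kr
  9,200 kr × 35% = 3,220 kr
  → 95,340 kr

Alternative minimum tax:
  Adjusted income: 513,200 kr + 100,400 kr + 16,900 kr + 53,000 kr + 124,900 kr = 808,400 kr
  Less exemption 28,000 kr → base 780,400 kr
  780,400 kr × 11% = 85,844 kr

95,340 kr > 85,844 kr, so the general income tax governs.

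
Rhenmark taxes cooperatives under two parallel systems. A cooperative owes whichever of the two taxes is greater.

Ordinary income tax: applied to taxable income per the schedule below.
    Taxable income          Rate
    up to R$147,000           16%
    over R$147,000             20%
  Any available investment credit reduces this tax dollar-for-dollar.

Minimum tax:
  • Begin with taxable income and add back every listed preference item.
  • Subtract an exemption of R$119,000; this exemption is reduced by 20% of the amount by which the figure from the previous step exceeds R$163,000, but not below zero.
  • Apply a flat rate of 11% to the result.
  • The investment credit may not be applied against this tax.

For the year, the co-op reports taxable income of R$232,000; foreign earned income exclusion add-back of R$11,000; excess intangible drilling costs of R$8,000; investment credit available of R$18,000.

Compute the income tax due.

R$22,520

Ordinary income tax:
  R$147,000 × 16% = R$23,520
  R$85,000 × 20% = R$17,000
  → R$40,520
  Less investment credit R$18,000 → R$22,520

Minimum tax:
  Adjusted income: R$232,000 + R$11,000 + R$8,000 = R$251,000
  Exemption: R$119,000 − 20% × (R$251,000 − R$163,000) = R$119,000 − R$17,600 = R$101,400
  Base: R$251,000 − R$101,400 = R$149,600
  R$149,600 × 11% = R$16,456

R$22,520 > R$16,456, so the ordinary income tax governs.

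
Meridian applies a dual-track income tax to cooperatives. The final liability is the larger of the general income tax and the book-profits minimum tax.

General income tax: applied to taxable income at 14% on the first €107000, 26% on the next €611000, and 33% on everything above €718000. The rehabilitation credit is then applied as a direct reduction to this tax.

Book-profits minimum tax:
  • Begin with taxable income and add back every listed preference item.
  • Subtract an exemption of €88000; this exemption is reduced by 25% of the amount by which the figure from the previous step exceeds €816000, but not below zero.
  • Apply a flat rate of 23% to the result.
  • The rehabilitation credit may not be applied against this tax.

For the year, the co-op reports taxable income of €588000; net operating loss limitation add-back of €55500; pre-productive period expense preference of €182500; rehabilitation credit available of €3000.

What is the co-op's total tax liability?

€170315

Book-profits minimum tax:
  Adjusted income: €588000 + €55500 + €182500 = €826000
  Exemption: €88000 − 25% × (€826000 − €816000) = €88000 − €2500 = €85500
  Base: €826000 − €85500 = €740500
  €740500 × 23% = €170315

General income tax:
  €107000 × 14% = €14980
  €481000 × 26% = €125060
  → €140040
  Less rehabilitation credit €3000 → €137040

€170315 > €137040, so the book-profits minimum tax is the binding amount.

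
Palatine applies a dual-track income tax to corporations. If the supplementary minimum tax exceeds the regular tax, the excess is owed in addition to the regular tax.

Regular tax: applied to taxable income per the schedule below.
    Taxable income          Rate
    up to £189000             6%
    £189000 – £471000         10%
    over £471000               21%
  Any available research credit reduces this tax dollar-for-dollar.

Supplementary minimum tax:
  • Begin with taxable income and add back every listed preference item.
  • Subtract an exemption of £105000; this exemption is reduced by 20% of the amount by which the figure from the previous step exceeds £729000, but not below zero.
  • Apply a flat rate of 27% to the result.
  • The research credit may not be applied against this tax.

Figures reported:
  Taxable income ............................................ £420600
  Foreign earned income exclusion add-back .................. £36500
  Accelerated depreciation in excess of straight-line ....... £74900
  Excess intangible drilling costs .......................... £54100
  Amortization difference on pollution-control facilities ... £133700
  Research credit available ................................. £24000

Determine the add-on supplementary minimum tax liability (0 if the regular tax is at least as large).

Regular tax:
  £189000 × 6% = £11340
  £231600 × 10% = £23160
  → £34500
  Less research credit £24000 → £10500

Supplementary minimum tax:
  Adjusted income: £420600 + £36500 + £74900 + £54100 + £133700 = £719800
  Exemption: £719800 ≤ £729000, so full £105000 applies
  Base: £719800 − £105000 = £614800
  £614800 × 27% = £165996

Excess of supplementary minimum tax over regular tax: £165996 − £10500 = £155496.

£155496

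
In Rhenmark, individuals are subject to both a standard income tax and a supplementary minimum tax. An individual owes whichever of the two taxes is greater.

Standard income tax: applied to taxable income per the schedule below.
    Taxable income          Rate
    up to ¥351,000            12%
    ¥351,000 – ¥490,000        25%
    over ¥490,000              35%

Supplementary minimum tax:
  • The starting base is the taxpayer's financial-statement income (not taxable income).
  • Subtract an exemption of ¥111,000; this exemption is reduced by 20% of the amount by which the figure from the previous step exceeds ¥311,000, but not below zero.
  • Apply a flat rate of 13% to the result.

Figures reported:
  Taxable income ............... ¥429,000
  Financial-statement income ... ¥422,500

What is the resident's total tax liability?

¥61,620

Standard income tax:
  ¥351,000 × 12% = ¥42,120
  ¥78,000 × 25% = ¥19,500
  → ¥61,620

Supplementary minimum tax:
  Base (financial-statement income): ¥422,500
  Exemption: ¥111,000 − 20% × (¥422,500 − ¥311,000) = ¥111,000 − ¥22,300 = ¥88,700
  Base: ¥422,500 − ¥88,700 = ¥333,800
  ¥333,800 × 13% = ¥43,394

¥61,620 > ¥43,394, so the standard income tax governs.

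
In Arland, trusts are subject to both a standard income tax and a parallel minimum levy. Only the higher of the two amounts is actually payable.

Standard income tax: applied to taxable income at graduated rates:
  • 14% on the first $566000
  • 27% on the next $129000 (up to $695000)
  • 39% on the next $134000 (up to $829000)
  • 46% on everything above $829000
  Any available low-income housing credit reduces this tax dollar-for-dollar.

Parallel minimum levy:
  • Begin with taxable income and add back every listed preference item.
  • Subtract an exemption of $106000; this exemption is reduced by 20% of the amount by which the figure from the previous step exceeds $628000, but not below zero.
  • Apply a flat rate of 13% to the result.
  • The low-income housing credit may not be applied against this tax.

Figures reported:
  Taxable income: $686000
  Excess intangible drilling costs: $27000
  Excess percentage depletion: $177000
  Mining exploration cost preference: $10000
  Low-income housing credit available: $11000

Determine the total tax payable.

Parallel minimum levy:
  Adjusted income: $686000 + $27000 + $177000 + $10000 = $900000
  Exemption: $106000 − 20% × ($900000 − $628000) = $106000 − $54400 = $51600
  Base: $900000 − $51600 = $848400
  $848400 × 13% = $110292

Standard income tax:
  $566000 × 14% = $79240
  $120000 × 27% = $32400
  → $111640
  Less low-income housing credit $11000 → $100640

$110292 > $100640, so the parallel minimum levy is the binding amount.

$110292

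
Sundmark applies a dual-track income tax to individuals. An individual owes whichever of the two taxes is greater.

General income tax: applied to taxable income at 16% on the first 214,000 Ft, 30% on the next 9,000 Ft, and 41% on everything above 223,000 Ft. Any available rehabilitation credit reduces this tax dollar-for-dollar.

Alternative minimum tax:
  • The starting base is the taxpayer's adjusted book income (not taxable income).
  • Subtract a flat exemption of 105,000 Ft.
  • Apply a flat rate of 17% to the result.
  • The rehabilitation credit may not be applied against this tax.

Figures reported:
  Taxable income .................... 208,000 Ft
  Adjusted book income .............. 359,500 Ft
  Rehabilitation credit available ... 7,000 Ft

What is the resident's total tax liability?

General income tax:
  208,000 Ft × 16% = 33,280 Ft
  Less rehabilitation credit 7,000 Ft → 26,280 Ft

Alternative minimum tax:
  Base (adjusted book income): 359,500 Ft
  Less exemption 105,000 Ft → base 254,500 Ft
  254,500 Ft × 17% = 43,265 Ft

43,265 Ft > 26,280 Ft, so the alternative minimum tax is the binding amount.

43,265 Ft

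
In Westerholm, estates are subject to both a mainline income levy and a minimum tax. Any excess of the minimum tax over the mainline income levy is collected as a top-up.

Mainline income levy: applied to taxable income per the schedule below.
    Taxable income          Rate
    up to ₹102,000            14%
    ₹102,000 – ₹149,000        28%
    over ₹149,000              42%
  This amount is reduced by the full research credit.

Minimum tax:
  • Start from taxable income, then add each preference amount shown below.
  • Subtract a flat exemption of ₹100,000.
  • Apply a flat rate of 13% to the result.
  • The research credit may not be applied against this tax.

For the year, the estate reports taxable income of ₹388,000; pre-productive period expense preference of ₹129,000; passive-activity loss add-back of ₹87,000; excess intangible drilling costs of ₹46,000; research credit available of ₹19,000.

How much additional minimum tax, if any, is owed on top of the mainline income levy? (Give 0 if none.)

Mainline income levy:
  ₹102,000 × 14% = ₹14,280
  ₹47,000 × 28% = ₹13,160
  ₹239,000 × 42% = ₹100,380
  → ₹127,820
  Less research credit ₹19,000 → ₹108,820

Minimum tax:
  Adjusted income: ₹388,000 + ₹129,000 + ₹87,000 + ₹46,000 = ₹650,000
  Less exemption ₹100,000 → base ₹550,000
  ₹550,000 × 13% = ₹71,500

₹71,500 ≤ ₹108,820, so no add-on is due.

₹0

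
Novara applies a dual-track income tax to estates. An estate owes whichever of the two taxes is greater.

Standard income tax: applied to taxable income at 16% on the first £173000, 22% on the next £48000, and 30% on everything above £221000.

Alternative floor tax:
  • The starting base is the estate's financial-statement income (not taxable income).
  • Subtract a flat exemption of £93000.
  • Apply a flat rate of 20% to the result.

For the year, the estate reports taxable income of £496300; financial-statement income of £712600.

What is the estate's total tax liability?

£123920

Alternative floor tax:
  Base (financial-statement income): £712600
  Less exemption £93000 → base £619600
  £619600 × 20% = £123920

Standard income tax:
  £173000 × 16% = £27680
  £48000 × 22% = £10560
  £275300 × 30% = £82590
  → £120830

£123920 > £120830, so the alternative floor tax is the binding amount.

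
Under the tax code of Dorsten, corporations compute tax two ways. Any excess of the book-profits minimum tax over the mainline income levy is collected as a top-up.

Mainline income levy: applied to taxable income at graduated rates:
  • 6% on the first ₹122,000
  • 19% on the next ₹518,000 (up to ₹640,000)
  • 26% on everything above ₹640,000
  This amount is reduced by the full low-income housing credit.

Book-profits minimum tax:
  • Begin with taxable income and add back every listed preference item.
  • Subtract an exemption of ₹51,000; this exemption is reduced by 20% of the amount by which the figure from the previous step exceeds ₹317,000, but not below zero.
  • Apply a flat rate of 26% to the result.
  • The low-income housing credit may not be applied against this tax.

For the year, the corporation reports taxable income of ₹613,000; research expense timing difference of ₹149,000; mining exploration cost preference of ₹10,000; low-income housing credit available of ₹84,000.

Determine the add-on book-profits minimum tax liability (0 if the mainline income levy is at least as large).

Mainline income levy:
  ₹122,000 × 6% = ₹7,320
  ₹491,000 × 19% = ₹93,290
  → ₹100,610
  Less low-income housing credit ₹84,000 → ₹16,610

Book-profits minimum tax:
  Adjusted income: ₹613,000 + ₹149,000 + ₹10,000 = ₹772,000
  Exemption: 20% × (₹772,000 − ₹317,000) = ₹91,000 ≥ ₹51,000, so the exemption is fully phased out
  Base: ₹772,000 − ₹0 = ₹772,000
  ₹772,000 × 26% = ₹200,720

Excess of book-profits minimum tax over mainline income levy: ₹200,720 − ₹16,610 = ₹184,110.

₹184,110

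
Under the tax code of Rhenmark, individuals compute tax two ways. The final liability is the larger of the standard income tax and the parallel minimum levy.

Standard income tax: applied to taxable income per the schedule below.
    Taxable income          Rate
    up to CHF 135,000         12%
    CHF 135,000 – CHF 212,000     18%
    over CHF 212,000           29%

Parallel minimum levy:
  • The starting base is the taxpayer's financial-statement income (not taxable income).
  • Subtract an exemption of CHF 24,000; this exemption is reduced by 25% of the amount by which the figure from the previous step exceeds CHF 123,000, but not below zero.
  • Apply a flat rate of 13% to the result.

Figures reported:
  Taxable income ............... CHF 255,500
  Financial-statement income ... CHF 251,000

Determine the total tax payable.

CHF 42,675

Parallel minimum levy:
  Base (financial-statement income): CHF 251,000
  Exemption: 25% × (CHF 251,000 − CHF 123,000) = CHF 32,000 ≥ CHF 24,000, so the exemption is fully phased out
  Base: CHF 251,000 − CHF 0 = CHF 251,000
  CHF 251,000 × 13% = CHF 32,630

Standard income tax:
  CHF 135,000 × 12% = CHF 16,200
  CHF 77,000 × 18% = CHF 13,860
  CHF 43,500 × 29% = CHF 12,615
  → CHF 42,675

CHF 42,675 > CHF 32,630, so the standard income tax governs.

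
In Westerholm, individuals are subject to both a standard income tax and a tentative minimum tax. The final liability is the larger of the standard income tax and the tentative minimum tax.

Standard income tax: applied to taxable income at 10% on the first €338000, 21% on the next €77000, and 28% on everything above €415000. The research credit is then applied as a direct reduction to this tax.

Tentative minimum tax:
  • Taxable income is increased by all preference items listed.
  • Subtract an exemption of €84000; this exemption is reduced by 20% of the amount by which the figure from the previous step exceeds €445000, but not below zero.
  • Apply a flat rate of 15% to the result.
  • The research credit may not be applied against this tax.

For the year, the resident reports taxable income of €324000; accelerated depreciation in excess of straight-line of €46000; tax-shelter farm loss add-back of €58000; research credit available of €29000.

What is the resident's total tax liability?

Standard income tax:
  €324000 × 10% = €32400
  Less research credit €29000 → €3400

Tentative minimum tax:
  Adjusted income: €324000 + €46000 + €58000 = €428000
  Exemption: €428000 ≤ €445000, so full €84000 applies
  Base: €428000 − €84000 = €344000
  €344000 × 15% = €51600

€51600 > €3400, so the tentative minimum tax is the binding amount.

€51600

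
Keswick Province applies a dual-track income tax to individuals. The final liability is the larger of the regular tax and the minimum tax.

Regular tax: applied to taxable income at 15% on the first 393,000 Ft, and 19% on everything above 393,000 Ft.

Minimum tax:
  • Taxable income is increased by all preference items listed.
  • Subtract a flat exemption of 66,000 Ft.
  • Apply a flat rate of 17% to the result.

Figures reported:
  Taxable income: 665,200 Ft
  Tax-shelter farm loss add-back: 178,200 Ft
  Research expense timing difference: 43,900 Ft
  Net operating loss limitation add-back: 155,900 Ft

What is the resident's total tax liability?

166,124 Ft

Minimum tax:
  Adjusted income: 665,200 Ft + 178,200 Ft + 43,900 Ft + 155,900 Ft = 1,043,200 Ft
  Less exemption 66,000 Ft → base 977,200 Ft
  977,200 Ft × 17% = 166,124 Ft

Regular tax:
  393,000 Ft × 15% = 58,950 Ft
  272,200 Ft × 19% = 51,718 Ft
  → 110,668 Ft

166,124 Ft > 110,668 Ft, so the minimum tax is the binding amount.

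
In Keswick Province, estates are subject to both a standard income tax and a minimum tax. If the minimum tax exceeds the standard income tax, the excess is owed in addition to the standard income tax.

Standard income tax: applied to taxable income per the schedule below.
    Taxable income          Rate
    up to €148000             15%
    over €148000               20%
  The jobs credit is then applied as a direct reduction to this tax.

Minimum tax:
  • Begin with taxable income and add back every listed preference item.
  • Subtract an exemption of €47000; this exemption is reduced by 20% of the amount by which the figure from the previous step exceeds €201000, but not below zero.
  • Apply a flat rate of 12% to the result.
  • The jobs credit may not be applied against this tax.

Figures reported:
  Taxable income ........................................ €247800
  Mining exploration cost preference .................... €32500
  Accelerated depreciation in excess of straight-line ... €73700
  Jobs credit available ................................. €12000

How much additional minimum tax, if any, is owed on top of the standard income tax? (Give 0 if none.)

Standard income tax:
  €148000 × 15% = €22200
  €99800 × 20% = €19960
  → €42160
  Less jobs credit €12000 → €30160

Minimum tax:
  Adjusted income: €247800 + €32500 + €73700 = €354000
  Exemption: €47000 − 20% × (€354000 − €201000) = €47000 − €30600 = €16400
  Base: €354000 − €16400 = €337600
  €337600 × 12% = €40512

Excess of minimum tax over standard income tax: €40512 − €30160 = €10352.

€10352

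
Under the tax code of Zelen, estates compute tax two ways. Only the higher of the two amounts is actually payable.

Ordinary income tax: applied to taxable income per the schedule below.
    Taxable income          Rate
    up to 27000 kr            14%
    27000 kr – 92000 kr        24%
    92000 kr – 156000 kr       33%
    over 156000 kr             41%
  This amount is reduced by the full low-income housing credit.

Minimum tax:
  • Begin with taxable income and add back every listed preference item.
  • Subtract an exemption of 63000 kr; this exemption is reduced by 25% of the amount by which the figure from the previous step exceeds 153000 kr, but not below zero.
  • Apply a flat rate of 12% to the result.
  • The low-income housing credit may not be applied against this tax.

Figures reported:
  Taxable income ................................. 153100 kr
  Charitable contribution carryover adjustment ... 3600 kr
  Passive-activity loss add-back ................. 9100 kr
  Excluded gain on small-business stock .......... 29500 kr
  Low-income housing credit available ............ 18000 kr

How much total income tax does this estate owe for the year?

21543 kr

Minimum tax:
  Adjusted income: 153100 kr + 3600 kr + 9100 kr + 29500 kr = 195300 kr
  Exemption: 63000 kr − 25% × (195300 kr − 153000 kr) = 63000 kr − 10575 kr = 52425 kr
  Base: 195300 kr − 52425 kr = 142875 kr
  142875 kr × 12% = 17145 kr

Ordinary income tax:
  27000 kr × 14% = 3780 kr
  65000 kr × 24% = 15600 kr
  61100 kr × 33% = 20163 kr
  → 39543 kr
  Less low-income housing credit 18000 kr → 21543 kr

21543 kr > 17145 kr, so the ordinary income tax governs.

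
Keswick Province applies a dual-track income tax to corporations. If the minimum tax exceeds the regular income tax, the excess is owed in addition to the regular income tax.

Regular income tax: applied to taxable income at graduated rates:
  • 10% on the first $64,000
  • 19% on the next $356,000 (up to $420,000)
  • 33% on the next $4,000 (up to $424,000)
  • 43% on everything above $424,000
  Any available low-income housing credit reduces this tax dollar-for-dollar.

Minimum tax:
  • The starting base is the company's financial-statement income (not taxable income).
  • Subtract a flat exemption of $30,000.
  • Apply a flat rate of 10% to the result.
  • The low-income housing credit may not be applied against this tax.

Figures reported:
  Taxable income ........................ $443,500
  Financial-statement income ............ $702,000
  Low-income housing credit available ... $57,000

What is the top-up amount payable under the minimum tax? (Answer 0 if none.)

$40,455

Minimum tax:
  Base (financial-statement income): $702,000
  Less exemption $30,000 → base $672,000
  $672,000 × 10% = $67,200

Regular income tax:
  $64,000 × 10% = $6,400
  $356,000 × 19% = $67,640
  $4,000 × 33% = $1,320
  $19,500 × 43% = $8,385
  → $83,745
  Less low-income housing credit $57,000 → $26,745

Excess of minimum tax over regular income tax: $67,200 − $26,745 = $40,455.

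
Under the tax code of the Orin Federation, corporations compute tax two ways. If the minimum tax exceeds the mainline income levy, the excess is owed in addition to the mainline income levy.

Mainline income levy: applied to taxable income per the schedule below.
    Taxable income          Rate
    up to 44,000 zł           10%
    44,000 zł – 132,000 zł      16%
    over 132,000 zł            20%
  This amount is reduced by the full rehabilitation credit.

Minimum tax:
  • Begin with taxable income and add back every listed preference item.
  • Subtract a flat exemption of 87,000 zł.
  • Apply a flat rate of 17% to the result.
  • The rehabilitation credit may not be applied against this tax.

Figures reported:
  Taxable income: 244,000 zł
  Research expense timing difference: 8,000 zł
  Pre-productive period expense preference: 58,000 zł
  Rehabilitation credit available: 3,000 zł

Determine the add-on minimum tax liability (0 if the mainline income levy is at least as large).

Mainline income levy:
  44,000 zł × 10% = 4,400 zł
  88,000 zł × 16% = 14,080 zł
  112,000 zł × 20% = 22,400 zł
  → 40,880 zł
  Less rehabilitation credit 3,000 zł → 37,880 zł

Minimum tax:
  Adjusted income: 244,000 zł + 8,000 zł + 58,000 zł = 310,000 zł
  Less exemption 87,000 zł → base 223,000 zł
  223,000 zł × 17% = 37,910 zł

Excess of minimum tax over mainline income levy: 37,910 zł − 37,880 zł = 30 zł.

30 zł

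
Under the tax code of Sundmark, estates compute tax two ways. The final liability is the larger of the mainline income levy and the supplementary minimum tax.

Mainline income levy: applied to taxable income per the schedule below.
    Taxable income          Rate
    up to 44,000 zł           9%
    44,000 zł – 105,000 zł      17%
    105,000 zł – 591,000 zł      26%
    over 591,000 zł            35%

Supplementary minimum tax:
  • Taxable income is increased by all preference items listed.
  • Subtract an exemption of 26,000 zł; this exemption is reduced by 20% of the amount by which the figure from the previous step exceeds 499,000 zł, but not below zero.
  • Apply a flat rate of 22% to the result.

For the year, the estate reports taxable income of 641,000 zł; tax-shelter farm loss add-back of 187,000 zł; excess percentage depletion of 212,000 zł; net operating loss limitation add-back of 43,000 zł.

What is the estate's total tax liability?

238,260 zł

Supplementary minimum tax:
  Adjusted income: 641,000 zł + 187,000 zł + 212,000 zł + 43,000 zł = 1,083,000 zł
  Exemption: 20% × (1,083,000 zł − 499,000 zł) = 116,800 zł ≥ 26,000 zł, so the exemption is fully phased out
  Base: 1,083,000 zł − 0 zł = 1,083,000 zł
  1,083,000 zł × 22% = 238,260 zł

Mainline income levy:
  44,000 zł × 9% = 3,960 zł
  61,000 zł × 17% = 10,370 zł
  486,000 zł × 26% = 126,360 zł
  50,000 zł × 35% = 17,500 zł
  → 158,190 zł

238,260 zł > 158,190 zł, so the supplementary minimum tax is the binding amount.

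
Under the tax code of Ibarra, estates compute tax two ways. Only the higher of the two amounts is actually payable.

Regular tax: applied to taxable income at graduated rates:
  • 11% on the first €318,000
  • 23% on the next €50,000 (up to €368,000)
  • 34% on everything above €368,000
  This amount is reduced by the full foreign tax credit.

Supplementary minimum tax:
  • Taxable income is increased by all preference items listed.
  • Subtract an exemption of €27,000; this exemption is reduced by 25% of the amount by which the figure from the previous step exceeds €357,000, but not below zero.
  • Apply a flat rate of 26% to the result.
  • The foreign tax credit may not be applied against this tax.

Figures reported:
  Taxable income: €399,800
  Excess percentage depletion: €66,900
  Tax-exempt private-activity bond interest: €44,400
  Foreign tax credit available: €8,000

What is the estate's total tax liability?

€132,886

Supplementary minimum tax:
  Adjusted income: €399,800 + €66,900 + €44,400 = €511,100
  Exemption: 25% × (€511,100 − €357,000) = €38,525 ≥ €27,000, so the exemption is fully phased out
  Base: €511,100 − €0 = €511,100
  €511,100 × 26% = €132,886

Regular tax:
  €318,000 × 11% = €34,980
  €50,000 × 23% = €11,500
  €31,800 × 34% = €10,812
  → €57,292
  Less foreign tax credit €8,000 → €49,292

€132,886 > €49,292, so the supplementary minimum tax is the binding amount.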